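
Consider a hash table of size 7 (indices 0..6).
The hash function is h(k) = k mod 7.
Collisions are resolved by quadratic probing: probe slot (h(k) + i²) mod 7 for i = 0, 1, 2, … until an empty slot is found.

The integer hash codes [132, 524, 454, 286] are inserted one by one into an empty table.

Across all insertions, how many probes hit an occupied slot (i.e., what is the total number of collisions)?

132: h=6 => slot 6
524: h=6, probe 6,0 => slot 0
454: h=6, probe 6,0,3 => slot 3
286: h=6, probe 6,0,3,1 => slot 1
Table: [524, 286, ∅, 454, ∅, ∅, 132]

6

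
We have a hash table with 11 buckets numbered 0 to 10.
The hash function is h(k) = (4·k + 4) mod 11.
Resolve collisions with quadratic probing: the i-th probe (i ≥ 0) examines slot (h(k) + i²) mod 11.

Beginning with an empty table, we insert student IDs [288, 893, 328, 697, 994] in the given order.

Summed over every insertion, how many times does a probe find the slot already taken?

288 hashes to 1; slot 1 is free => place at 1.
893 hashes to 1; 1 taken => place at 2.
328 hashes to 7; slot 7 is free => place at 7.
697 hashes to 9; slot 9 is free => place at 9.
994 hashes to 9; 9 taken => place at 10.
Table: [—, 288, 893, —, —, —, —, 328, —, 697, 994]

2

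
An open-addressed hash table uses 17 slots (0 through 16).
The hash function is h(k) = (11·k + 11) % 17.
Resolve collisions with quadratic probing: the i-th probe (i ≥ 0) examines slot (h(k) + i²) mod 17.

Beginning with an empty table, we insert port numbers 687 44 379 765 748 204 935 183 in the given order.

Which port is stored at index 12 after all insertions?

Insert 687: h=3, slot 3 empty => index 3.
Insert 44: h=2, slot 2 empty => index 2.
Insert 379: h=15, slot 15 empty => index 15.
Insert 765: h=11, slot 11 empty => index 11.
Insert 748: h=11, slot 11 occupied => index 12.
Insert 204: h=11, slots 11,12,15,3 occupied => index 10.
Insert 935: h=11, slots 11,12,15,3,10,2 occupied => index 13.
Insert 183: h=1, slot 1 empty => index 1.
Table: [∅, 183, 44, 687, ∅, ∅, ∅, ∅, ∅, ∅, 204, 765, 748, 935, ∅, 379, ∅]

748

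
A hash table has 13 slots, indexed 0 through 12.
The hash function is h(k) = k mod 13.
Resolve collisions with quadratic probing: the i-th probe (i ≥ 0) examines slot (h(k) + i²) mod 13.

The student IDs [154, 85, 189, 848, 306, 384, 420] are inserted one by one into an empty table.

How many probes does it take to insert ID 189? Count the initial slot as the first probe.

2

154 hashes to 11; slot 11 is free => place at 11.
85 hashes to 7; slot 7 is free => place at 7.
189 hashes to 7; 7 taken => place at 8.
848 hashes to 3; slot 3 is free => place at 3.
306 hashes to 7; 7,8,11,3 taken => place at 10.
384 hashes to 7; 7,8,11,3,10 taken => place at 6.
420 hashes to 4; slot 4 is free => place at 4.
Table: [_, _, _, 848, 420, _, 384, 85, 189, _, 306, 154, _]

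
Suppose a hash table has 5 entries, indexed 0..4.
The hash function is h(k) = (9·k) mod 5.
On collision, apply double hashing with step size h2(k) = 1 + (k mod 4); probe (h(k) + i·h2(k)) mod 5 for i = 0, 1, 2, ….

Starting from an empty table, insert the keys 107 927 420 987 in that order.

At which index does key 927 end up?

2

107: h=3 -> slot 3
927: h=3, h2=4, probe 3,2 -> slot 2
420: h=0 -> slot 0
987: h=3, h2=4, probe 3,2,1 -> slot 1
Table: [420, 987, 927, 107, -]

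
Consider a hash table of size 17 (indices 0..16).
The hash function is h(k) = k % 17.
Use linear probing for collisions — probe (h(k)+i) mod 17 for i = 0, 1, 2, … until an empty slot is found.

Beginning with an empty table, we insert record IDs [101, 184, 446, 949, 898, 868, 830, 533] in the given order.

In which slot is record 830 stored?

101 hashes to 16; slot 16 is free -> place at 16.
184 hashes to 14; slot 14 is free -> place at 14.
446 hashes to 4; slot 4 is free -> place at 4.
949 hashes to 14; 14 taken -> place at 15.
898 hashes to 14; 14,15,16 taken -> place at 0.
868 hashes to 1; slot 1 is free -> place at 1.
830 hashes to 14; 14,15,16,0,1 taken -> place at 2.
533 hashes to 6; slot 6 is free -> place at 6.
Table: [898, 868, 830, _, 446, _, 533, _, _, _, _, _, _, _, 184, 949, 101]

2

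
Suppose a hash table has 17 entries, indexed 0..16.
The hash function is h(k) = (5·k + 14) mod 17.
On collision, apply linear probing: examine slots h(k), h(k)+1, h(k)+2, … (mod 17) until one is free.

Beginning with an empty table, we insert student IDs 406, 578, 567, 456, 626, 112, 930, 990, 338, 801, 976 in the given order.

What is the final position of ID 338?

5

Insert 406: h=4, slot 4 empty => index 4.
Insert 578: h=14, slot 14 empty => index 14.
Insert 567: h=10, slot 10 empty => index 10.
Insert 456: h=16, slot 16 empty => index 16.
Insert 626: h=16, slot 16 occupied => index 0.
Insert 112: h=13, slot 13 empty => index 13.
Insert 930: h=6, slot 6 empty => index 6.
Insert 990: h=0, slot 0 occupied => index 1.
Insert 338: h=4, slot 4 occupied => index 5.
Insert 801: h=7, slot 7 empty => index 7.
Insert 976: h=15, slot 15 empty => index 15.
Table: [626, 990, -, -, 406, 338, 930, 801, -, -, 567, -, -, 112, 578, 976, 456]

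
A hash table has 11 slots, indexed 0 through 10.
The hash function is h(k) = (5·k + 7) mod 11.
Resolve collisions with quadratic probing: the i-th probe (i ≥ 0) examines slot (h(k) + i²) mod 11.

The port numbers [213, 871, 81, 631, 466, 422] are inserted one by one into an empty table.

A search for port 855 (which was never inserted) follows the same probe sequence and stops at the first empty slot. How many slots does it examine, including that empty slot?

213 hashes to 5; slot 5 is free -> place at 5.
871 hashes to 6; slot 6 is free -> place at 6.
81 hashes to 5; 5,6 taken -> place at 9.
631 hashes to 5; 5,6,9 taken -> place at 3.
466 hashes to 5; 5,6,9,3 taken -> place at 10.
422 hashes to 5; 5,6,9,3,10 taken -> place at 8.
Table: [_, _, _, 631, _, 213, 871, _, 422, 81, 466]
Lookup 855: h=3, probe 3,4 → slot 4 empty, not found.

2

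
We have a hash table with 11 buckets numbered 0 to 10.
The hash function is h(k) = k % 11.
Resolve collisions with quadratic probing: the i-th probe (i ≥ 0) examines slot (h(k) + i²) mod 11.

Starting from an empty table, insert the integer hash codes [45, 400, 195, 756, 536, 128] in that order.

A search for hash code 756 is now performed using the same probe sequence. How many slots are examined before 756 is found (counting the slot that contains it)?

2

Insert 45: h=1, slot 1 empty -> index 1.
Insert 400: h=4, slot 4 empty -> index 4.
Insert 195: h=8, slot 8 empty -> index 8.
Insert 756: h=8, slot 8 occupied -> index 9.
Insert 536: h=8, slots 8,9,1 occupied -> index 6.
Insert 128: h=7, slot 7 empty -> index 7.
Table: [∅, 45, ∅, ∅, 400, ∅, 536, 128, 195, 756, ∅]
Lookup 756: h=8, probe 8,9 → found at 9.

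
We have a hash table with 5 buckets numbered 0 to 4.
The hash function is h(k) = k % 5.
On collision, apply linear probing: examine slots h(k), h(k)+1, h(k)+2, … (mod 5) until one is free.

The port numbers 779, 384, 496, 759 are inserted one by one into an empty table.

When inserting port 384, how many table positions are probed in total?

2

779 hashes to 4; slot 4 is free => place at 4.
384 hashes to 4; 4 taken => place at 0.
496 hashes to 1; slot 1 is free => place at 1.
759 hashes to 4; 4,0,1 taken => place at 2.
Table: [384, 496, 759, ∅, 779]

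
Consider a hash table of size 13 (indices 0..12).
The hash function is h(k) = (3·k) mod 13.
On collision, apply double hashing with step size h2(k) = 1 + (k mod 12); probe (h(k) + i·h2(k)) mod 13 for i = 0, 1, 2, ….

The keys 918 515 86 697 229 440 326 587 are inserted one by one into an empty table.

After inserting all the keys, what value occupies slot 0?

Insert 918: h=11, slot 11 empty => index 11.
Insert 515: h=11, h2=12, slot 11 occupied => index 10.
Insert 86: h=11, h2=3, slot 11 occupied => index 1.
Insert 697: h=11, h2=2, slot 11 occupied => index 0.
Insert 229: h=11, h2=2, slots 11,0 occupied => index 2.
Insert 440: h=7, slot 7 empty => index 7.
Insert 326: h=3, slot 3 empty => index 3.
Insert 587: h=6, slot 6 empty => index 6.
Table: [697, 86, 229, 326, _, _, 587, 440, _, _, 515, 918, _]

697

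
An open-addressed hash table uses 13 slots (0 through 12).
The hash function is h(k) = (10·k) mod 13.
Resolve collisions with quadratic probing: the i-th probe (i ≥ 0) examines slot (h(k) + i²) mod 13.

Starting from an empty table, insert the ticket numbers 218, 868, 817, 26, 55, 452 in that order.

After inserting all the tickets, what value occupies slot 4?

55

Insert 218: h=9, slot 9 empty -> index 9.
Insert 868: h=9, slot 9 occupied -> index 10.
Insert 817: h=6, slot 6 empty -> index 6.
Insert 26: h=0, slot 0 empty -> index 0.
Insert 55: h=4, slot 4 empty -> index 4.
Insert 452: h=9, slots 9,10,0 occupied -> index 5.
Table: [26, _, _, _, 55, 452, 817, _, _, 218, 868, _, _]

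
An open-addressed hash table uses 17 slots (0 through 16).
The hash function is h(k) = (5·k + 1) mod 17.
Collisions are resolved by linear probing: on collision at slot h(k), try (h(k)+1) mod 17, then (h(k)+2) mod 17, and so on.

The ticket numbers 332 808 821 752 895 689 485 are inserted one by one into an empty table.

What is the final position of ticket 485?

15

332 hashes to 12; slot 12 is free → place at 12.
808 hashes to 12; 12 taken → place at 13.
821 hashes to 9; slot 9 is free → place at 9.
752 hashes to 4; slot 4 is free → place at 4.
895 hashes to 5; slot 5 is free → place at 5.
689 hashes to 12; 12,13 taken → place at 14.
485 hashes to 12; 12,13,14 taken → place at 15.
Table: [., ., ., ., 752, 895, ., ., ., 821, ., ., 332, 808, 689, 485, .]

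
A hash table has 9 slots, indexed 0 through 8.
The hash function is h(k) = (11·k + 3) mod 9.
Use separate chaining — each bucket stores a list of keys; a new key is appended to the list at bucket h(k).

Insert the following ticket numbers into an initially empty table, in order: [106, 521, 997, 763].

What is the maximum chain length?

106 → bucket 8
521 → bucket 1
997 → bucket 8 (collision)
763 → bucket 8 (collision)
Final buckets:
0: ∅
1: 521
2: ∅
3: ∅
4: ∅
5: ∅
6: ∅
7: ∅
8: 106 -> 997 -> 763

3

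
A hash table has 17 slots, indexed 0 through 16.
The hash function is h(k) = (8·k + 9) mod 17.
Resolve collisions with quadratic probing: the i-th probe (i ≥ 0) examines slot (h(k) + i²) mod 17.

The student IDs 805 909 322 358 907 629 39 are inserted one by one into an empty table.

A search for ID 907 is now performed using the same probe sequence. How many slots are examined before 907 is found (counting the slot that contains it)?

2

Insert 805: h=6, slot 6 empty -> index 6.
Insert 909: h=5, slot 5 empty -> index 5.
Insert 322: h=1, slot 1 empty -> index 1.
Insert 358: h=0, slot 0 empty -> index 0.
Insert 907: h=6, slot 6 occupied -> index 7.
Insert 629: h=9, slot 9 empty -> index 9.
Insert 39: h=15, slot 15 empty -> index 15.
Table: [358, 322, _, _, _, 909, 805, 907, _, 629, _, _, _, _, _, 39, _]
Lookup 907: h=6, probe 6,7 → found at 7.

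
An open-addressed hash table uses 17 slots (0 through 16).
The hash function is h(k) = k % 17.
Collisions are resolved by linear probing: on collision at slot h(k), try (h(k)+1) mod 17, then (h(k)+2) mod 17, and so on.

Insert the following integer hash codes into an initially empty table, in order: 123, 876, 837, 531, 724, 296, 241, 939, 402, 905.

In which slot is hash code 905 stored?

123: h=4 => slot 4
876: h=9 => slot 9
837: h=4, probe 4,5 => slot 5
531: h=4, probe 4,5,6 => slot 6
724: h=10 => slot 10
296: h=7 => slot 7
241: h=3 => slot 3
939: h=4, probe 4,5,6,7,8 => slot 8
402: h=11 => slot 11
905: h=4, probe 4,5,6,7,8,9,10,11,12 => slot 12
Table: [-, -, -, 241, 123, 837, 531, 296, 939, 876, 724, 402, 905, -, -, -, -]

12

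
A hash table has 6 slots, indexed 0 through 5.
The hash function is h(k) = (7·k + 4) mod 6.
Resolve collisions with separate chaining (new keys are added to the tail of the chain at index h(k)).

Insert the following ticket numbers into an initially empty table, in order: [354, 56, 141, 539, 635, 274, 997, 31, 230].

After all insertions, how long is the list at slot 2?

354 -> bucket 4
56 -> bucket 0
141 -> bucket 1
539 -> bucket 3
635 -> bucket 3 (collision)
274 -> bucket 2
997 -> bucket 5
31 -> bucket 5 (collision)
230 -> bucket 0 (collision)
Final buckets:
0: 56 -> 230
1: 141
2: 274
3: 539 -> 635
4: 354
5: 997 -> 31

1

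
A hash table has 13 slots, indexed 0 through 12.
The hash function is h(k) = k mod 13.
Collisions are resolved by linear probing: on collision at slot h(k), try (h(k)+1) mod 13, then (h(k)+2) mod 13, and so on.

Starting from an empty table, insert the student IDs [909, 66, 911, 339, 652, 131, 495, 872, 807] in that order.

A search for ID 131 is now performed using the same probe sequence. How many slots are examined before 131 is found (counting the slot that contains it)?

909: h=12 -> slot 12
66: h=1 -> slot 1
911: h=1, probe 1,2 -> slot 2
339: h=1, probe 1,2,3 -> slot 3
652: h=2, probe 2,3,4 -> slot 4
131: h=1, probe 1,2,3,4,5 -> slot 5
495: h=1, probe 1,2,3,4,5,6 -> slot 6
872: h=1, probe 1,2,3,4,5,6,7 -> slot 7
807: h=1, probe 1,2,3,4,5,6,7,8 -> slot 8
Table: [., 66, 911, 339, 652, 131, 495, 872, 807, ., ., ., 909]
Lookup 131: h=1, probe 1,2,3,4,5 → found at 5.

5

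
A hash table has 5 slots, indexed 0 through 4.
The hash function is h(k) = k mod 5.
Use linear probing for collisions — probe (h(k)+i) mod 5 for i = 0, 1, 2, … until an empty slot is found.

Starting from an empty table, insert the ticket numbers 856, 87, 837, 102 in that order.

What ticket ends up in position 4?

856: h=1 => slot 1
87: h=2 => slot 2
837: h=2, probe 2,3 => slot 3
102: h=2, probe 2,3,4 => slot 4
Table: [_, 856, 87, 837, 102]

102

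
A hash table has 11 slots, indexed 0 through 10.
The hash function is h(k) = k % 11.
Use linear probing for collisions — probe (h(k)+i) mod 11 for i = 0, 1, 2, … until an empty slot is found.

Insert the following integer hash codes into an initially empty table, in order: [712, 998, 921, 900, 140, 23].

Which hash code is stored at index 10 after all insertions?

712 hashes to 8; slot 8 is free -> place at 8.
998 hashes to 8; 8 taken -> place at 9.
921 hashes to 8; 8,9 taken -> place at 10.
900 hashes to 9; 9,10 taken -> place at 0.
140 hashes to 8; 8,9,10,0 taken -> place at 1.
23 hashes to 1; 1 taken -> place at 2.
Table: [900, 140, 23, ., ., ., ., ., 712, 998, 921]

921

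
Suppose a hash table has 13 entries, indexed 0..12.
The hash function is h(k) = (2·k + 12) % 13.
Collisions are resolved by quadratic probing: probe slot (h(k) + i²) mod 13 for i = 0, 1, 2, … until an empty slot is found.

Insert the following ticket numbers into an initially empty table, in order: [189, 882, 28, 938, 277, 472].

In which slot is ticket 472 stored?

Insert 189: h=0, slot 0 empty → index 0.
Insert 882: h=8, slot 8 empty → index 8.
Insert 28: h=3, slot 3 empty → index 3.
Insert 938: h=3, slot 3 occupied → index 4.
Insert 277: h=7, slot 7 empty → index 7.
Insert 472: h=7, slots 7,8 occupied → index 11.
Table: [189, ., ., 28, 938, ., ., 277, 882, ., ., 472, .]

11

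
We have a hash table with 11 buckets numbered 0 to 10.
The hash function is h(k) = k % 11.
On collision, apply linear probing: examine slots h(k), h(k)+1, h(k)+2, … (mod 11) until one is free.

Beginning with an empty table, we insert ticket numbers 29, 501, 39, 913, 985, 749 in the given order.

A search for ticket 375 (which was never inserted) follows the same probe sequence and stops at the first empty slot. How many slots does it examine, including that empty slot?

2

29 hashes to 7; slot 7 is free -> place at 7.
501 hashes to 6; slot 6 is free -> place at 6.
39 hashes to 6; 6,7 taken -> place at 8.
913 hashes to 0; slot 0 is free -> place at 0.
985 hashes to 6; 6,7,8 taken -> place at 9.
749 hashes to 1; slot 1 is free -> place at 1.
Table: [913, 749, —, —, —, —, 501, 29, 39, 985, —]
Lookup 375: h=1, probe 1,2 → slot 2 empty, not found.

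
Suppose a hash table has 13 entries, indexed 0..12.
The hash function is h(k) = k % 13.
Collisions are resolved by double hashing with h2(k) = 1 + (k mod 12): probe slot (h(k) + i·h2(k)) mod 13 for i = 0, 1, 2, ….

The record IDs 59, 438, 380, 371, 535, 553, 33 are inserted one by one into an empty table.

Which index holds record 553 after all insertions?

Insert 59: h=7, slot 7 empty -> index 7.
Insert 438: h=9, slot 9 empty -> index 9.
Insert 380: h=3, slot 3 empty -> index 3.
Insert 371: h=7, h2=12, slot 7 occupied -> index 6.
Insert 535: h=2, slot 2 empty -> index 2.
Insert 553: h=7, h2=2, slots 7,9 occupied -> index 11.
Insert 33: h=7, h2=10, slot 7 occupied -> index 4.
Table: [-, -, 535, 380, 33, -, 371, 59, -, 438, -, 553, -]

11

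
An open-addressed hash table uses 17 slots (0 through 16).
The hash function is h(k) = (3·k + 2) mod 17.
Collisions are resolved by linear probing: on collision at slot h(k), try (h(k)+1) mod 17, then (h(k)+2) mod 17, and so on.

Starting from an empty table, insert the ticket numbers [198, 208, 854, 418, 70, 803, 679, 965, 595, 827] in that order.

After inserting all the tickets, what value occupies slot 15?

198 hashes to 1; slot 1 is free → place at 1.
208 hashes to 14; slot 14 is free → place at 14.
854 hashes to 14; 14 taken → place at 15.
418 hashes to 15; 15 taken → place at 16.
70 hashes to 8; slot 8 is free → place at 8.
803 hashes to 14; 14,15,16 taken → place at 0.
679 hashes to 16; 16,0,1 taken → place at 2.
965 hashes to 7; slot 7 is free → place at 7.
595 hashes to 2; 2 taken → place at 3.
827 hashes to 1; 1,2,3 taken → place at 4.
Table: [803, 198, 679, 595, 827, -, -, 965, 70, -, -, -, -, -, 208, 854, 418]

854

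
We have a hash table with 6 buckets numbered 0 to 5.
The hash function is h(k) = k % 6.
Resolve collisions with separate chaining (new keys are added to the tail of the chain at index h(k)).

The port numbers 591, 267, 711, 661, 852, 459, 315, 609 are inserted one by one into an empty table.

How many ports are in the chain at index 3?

Insert 591: h=3, bucket 3 empty -> new chain.
Insert 267: h=3, bucket 3 nonempty -> append to chain.
Insert 711: h=3, bucket 3 nonempty -> append to chain.
Insert 661: h=1, bucket 1 empty -> new chain.
Insert 852: h=0, bucket 0 empty -> new chain.
Insert 459: h=3, bucket 3 nonempty -> append to chain.
Insert 315: h=3, bucket 3 nonempty -> append to chain.
Insert 609: h=3, bucket 3 nonempty -> append to chain.
Final buckets:
0: 852
1: 661
2: .
3: 591 -> 267 -> 711 -> 459 -> 315 -> 609
4: .
5: .

6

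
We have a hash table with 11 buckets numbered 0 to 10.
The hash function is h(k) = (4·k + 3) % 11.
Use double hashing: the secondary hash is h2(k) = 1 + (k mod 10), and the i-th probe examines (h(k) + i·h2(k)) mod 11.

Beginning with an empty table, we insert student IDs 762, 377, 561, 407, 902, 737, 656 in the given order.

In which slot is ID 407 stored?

0

762 hashes to 4; slot 4 is free -> place at 4.
377 hashes to 4, h2=8; 4 taken -> place at 1.
561 hashes to 3; slot 3 is free -> place at 3.
407 hashes to 3, h2=8; 3 taken -> place at 0.
902 hashes to 3, h2=3; 3 taken -> place at 6.
737 hashes to 3, h2=8; 3,0 taken -> place at 8.
656 hashes to 9; slot 9 is free -> place at 9.
Table: [407, 377, ∅, 561, 762, ∅, 902, ∅, 737, 656, ∅]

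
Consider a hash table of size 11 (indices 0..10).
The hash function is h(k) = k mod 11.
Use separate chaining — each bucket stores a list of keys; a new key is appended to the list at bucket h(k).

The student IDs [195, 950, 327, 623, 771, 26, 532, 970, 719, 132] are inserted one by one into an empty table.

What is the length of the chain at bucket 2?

1

195 -> bucket 8
950 -> bucket 4
327 -> bucket 8 (collision)
623 -> bucket 7
771 -> bucket 1
26 -> bucket 4 (collision)
532 -> bucket 4 (collision)
970 -> bucket 2
719 -> bucket 4 (collision)
132 -> bucket 0
Final buckets:
0: 132
1: 771
2: 970
3: —
4: 950 -> 26 -> 532 -> 719
5: —
6: —
7: 623
8: 195 -> 327
9: —
10: —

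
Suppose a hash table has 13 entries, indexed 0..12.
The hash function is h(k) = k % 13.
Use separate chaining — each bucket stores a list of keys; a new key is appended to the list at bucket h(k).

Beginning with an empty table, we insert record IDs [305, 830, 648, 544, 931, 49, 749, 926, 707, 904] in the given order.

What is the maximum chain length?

Insert 305: h=6, bucket 6 empty -> new chain.
Insert 830: h=11, bucket 11 empty -> new chain.
Insert 648: h=11, bucket 11 nonempty -> append to chain.
Insert 544: h=11, bucket 11 nonempty -> append to chain.
Insert 931: h=8, bucket 8 empty -> new chain.
Insert 49: h=10, bucket 10 empty -> new chain.
Insert 749: h=8, bucket 8 nonempty -> append to chain.
Insert 926: h=3, bucket 3 empty -> new chain.
Insert 707: h=5, bucket 5 empty -> new chain.
Insert 904: h=7, bucket 7 empty -> new chain.
Final buckets:
0: -
1: -
2: -
3: 926
4: -
5: 707
6: 305
7: 904
8: 931 -> 749
9: -
10: 49
11: 830 -> 648 -> 544
12: -

3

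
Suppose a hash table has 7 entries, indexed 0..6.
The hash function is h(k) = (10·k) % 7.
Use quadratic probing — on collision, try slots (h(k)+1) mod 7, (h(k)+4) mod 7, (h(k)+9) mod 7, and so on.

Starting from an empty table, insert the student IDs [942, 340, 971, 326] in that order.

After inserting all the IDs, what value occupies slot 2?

326

Insert 942: h=5, slot 5 empty → index 5.
Insert 340: h=5, slot 5 occupied → index 6.
Insert 971: h=1, slot 1 empty → index 1.
Insert 326: h=5, slots 5,6 occupied → index 2.
Table: [-, 971, 326, -, -, 942, 340]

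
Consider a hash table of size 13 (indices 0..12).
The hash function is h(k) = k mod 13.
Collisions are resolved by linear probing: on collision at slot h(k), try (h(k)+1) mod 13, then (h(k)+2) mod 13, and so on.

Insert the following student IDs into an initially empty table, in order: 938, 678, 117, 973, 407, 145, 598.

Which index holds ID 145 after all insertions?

5

Insert 938: h=2, slot 2 empty => index 2.
Insert 678: h=2, slot 2 occupied => index 3.
Insert 117: h=0, slot 0 empty => index 0.
Insert 973: h=11, slot 11 empty => index 11.
Insert 407: h=4, slot 4 empty => index 4.
Insert 145: h=2, slots 2,3,4 occupied => index 5.
Insert 598: h=0, slot 0 occupied => index 1.
Table: [117, 598, 938, 678, 407, 145, _, _, _, _, _, 973, _]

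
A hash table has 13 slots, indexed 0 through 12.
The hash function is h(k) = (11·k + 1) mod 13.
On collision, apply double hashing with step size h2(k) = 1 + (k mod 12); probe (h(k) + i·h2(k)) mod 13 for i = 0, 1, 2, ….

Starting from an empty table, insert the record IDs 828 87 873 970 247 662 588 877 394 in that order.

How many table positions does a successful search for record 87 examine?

828: h=9 => slot 9
87: h=9, h2=4, probe 9,0 => slot 0
873: h=10 => slot 10
970: h=11 => slot 11
247: h=1 => slot 1
662: h=3 => slot 3
588: h=8 => slot 8
877: h=2 => slot 2
394: h=6 => slot 6
Table: [87, 247, 877, 662, _, _, 394, _, 588, 828, 873, 970, _]
Lookup 87: h=9, h2=4, probe 9,0 → found at 0.

2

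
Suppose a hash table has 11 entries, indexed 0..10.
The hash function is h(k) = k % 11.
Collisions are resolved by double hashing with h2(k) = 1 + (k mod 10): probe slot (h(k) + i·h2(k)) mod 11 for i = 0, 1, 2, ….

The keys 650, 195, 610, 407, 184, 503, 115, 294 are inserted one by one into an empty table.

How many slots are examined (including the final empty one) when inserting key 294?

650: h=1 -> slot 1
195: h=8 -> slot 8
610: h=5 -> slot 5
407: h=0 -> slot 0
184: h=8, h2=5, probe 8,2 -> slot 2
503: h=8, h2=4, probe 8,1,5,9 -> slot 9
115: h=5, h2=6, probe 5,0,6 -> slot 6
294: h=8, h2=5, probe 8,2,7 -> slot 7
Table: [407, 650, 184, ∅, ∅, 610, 115, 294, 195, 503, ∅]

3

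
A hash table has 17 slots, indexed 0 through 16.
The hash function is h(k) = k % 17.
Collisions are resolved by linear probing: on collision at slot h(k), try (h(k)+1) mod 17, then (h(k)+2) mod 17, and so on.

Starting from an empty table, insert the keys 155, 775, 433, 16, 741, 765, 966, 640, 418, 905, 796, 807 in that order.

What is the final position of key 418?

Insert 155: h=2, slot 2 empty → index 2.
Insert 775: h=10, slot 10 empty → index 10.
Insert 433: h=8, slot 8 empty → index 8.
Insert 16: h=16, slot 16 empty → index 16.
Insert 741: h=10, slot 10 occupied → index 11.
Insert 765: h=0, slot 0 empty → index 0.
Insert 966: h=14, slot 14 empty → index 14.
Insert 640: h=11, slot 11 occupied → index 12.
Insert 418: h=10, slots 10,11,12 occupied → index 13.
Insert 905: h=4, slot 4 empty → index 4.
Insert 796: h=14, slot 14 occupied → index 15.
Insert 807: h=8, slot 8 occupied → index 9.
Table: [765, ∅, 155, ∅, 905, ∅, ∅, ∅, 433, 807, 775, 741, 640, 418, 966, 796, 16]

13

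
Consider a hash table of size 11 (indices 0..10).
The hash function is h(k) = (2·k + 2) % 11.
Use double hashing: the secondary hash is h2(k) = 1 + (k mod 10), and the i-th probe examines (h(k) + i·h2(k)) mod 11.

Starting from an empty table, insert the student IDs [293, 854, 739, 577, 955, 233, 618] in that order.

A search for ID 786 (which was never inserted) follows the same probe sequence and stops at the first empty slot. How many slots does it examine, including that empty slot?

2

Insert 293: h=5, slot 5 empty -> index 5.
Insert 854: h=5, h2=5, slot 5 occupied -> index 10.
Insert 739: h=6, slot 6 empty -> index 6.
Insert 577: h=1, slot 1 empty -> index 1.
Insert 955: h=9, slot 9 empty -> index 9.
Insert 233: h=6, h2=4, slots 6,10 occupied -> index 3.
Insert 618: h=6, h2=9, slot 6 occupied -> index 4.
Table: [., 577, ., 233, 618, 293, 739, ., ., 955, 854]
Lookup 786: h=1, h2=7, probe 1,8 → slot 8 empty, not found.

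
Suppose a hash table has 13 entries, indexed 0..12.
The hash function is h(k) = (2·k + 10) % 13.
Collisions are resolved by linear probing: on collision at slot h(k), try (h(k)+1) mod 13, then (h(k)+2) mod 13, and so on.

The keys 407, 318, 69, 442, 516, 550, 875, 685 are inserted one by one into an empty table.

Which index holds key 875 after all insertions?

8

Insert 407: h=5, slot 5 empty => index 5.
Insert 318: h=9, slot 9 empty => index 9.
Insert 69: h=5, slot 5 occupied => index 6.
Insert 442: h=10, slot 10 empty => index 10.
Insert 516: h=2, slot 2 empty => index 2.
Insert 550: h=5, slots 5,6 occupied => index 7.
Insert 875: h=5, slots 5,6,7 occupied => index 8.
Insert 685: h=2, slot 2 occupied => index 3.
Table: [_, _, 516, 685, _, 407, 69, 550, 875, 318, 442, _, _]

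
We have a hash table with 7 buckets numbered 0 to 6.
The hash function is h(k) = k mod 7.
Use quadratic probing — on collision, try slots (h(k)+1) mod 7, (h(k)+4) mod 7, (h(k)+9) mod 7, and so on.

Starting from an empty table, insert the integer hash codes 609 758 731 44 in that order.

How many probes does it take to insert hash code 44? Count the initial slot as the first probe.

609: h=0 => slot 0
758: h=2 => slot 2
731: h=3 => slot 3
44: h=2, probe 2,3,6 => slot 6
Table: [609, —, 758, 731, —, —, 44]

3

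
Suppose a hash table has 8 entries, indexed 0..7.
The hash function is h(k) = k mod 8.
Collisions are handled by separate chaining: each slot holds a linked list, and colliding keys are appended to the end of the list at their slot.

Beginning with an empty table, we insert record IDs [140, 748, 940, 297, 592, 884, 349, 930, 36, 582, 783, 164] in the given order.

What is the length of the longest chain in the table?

6

140 → bucket 4
748 → bucket 4 (collision)
940 → bucket 4 (collision)
297 → bucket 1
592 → bucket 0
884 → bucket 4 (collision)
349 → bucket 5
930 → bucket 2
36 → bucket 4 (collision)
582 → bucket 6
783 → bucket 7
164 → bucket 4 (collision)
Final buckets:
0: 592
1: 297
2: 930
3: -
4: 140 -> 748 -> 940 -> 884 -> 36 -> 164
5: 349
6: 582
7: 783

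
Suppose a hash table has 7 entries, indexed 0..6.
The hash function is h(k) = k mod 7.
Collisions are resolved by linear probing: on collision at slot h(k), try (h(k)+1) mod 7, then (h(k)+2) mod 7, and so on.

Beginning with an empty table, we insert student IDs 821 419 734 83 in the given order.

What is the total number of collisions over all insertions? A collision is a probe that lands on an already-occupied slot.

Insert 821: h=2, slot 2 empty => index 2.
Insert 419: h=6, slot 6 empty => index 6.
Insert 734: h=6, slot 6 occupied => index 0.
Insert 83: h=6, slots 6,0 occupied => index 1.
Table: [734, 83, 821, ∅, ∅, ∅, 419]

3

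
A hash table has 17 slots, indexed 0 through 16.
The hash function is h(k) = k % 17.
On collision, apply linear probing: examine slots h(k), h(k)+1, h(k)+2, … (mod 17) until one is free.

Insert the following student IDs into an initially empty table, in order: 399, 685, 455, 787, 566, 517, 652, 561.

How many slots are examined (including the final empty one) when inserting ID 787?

399: h=8 -> slot 8
685: h=5 -> slot 5
455: h=13 -> slot 13
787: h=5, probe 5,6 -> slot 6
566: h=5, probe 5,6,7 -> slot 7
517: h=7, probe 7,8,9 -> slot 9
652: h=6, probe 6,7,8,9,10 -> slot 10
561: h=0 -> slot 0
Table: [561, ∅, ∅, ∅, ∅, 685, 787, 566, 399, 517, 652, ∅, ∅, 455, ∅, ∅, ∅]

2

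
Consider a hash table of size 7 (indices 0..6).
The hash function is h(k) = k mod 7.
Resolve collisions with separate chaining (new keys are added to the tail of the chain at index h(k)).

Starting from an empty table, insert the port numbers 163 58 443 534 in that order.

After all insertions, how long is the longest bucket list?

Insert 163: h=2, bucket 2 empty -> new chain.
Insert 58: h=2, bucket 2 nonempty -> append to chain.
Insert 443: h=2, bucket 2 nonempty -> append to chain.
Insert 534: h=2, bucket 2 nonempty -> append to chain.
Final buckets:
0: -
1: -
2: 163 -> 58 -> 443 -> 534
3: -
4: -
5: -
6: -

4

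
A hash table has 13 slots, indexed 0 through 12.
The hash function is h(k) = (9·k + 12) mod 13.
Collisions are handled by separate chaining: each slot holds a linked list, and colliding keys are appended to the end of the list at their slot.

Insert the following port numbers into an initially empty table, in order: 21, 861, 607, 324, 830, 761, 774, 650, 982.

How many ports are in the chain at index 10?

Insert 21: h=6, bucket 6 empty → new chain.
Insert 861: h=0, bucket 0 empty → new chain.
Insert 607: h=2, bucket 2 empty → new chain.
Insert 324: h=3, bucket 3 empty → new chain.
Insert 830: h=7, bucket 7 empty → new chain.
Insert 761: h=10, bucket 10 empty → new chain.
Insert 774: h=10, bucket 10 nonempty → append to chain.
Insert 650: h=12, bucket 12 empty → new chain.
Insert 982: h=10, bucket 10 nonempty → append to chain.
Final buckets:
0: 861
1: .
2: 607
3: 324
4: .
5: .
6: 21
7: 830
8: .
9: .
10: 761 -> 774 -> 982
11: .
12: 650

3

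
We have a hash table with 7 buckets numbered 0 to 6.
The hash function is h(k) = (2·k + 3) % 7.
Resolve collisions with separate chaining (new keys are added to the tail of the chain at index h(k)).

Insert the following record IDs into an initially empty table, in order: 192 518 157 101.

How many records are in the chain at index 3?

Insert 192: h=2, bucket 2 empty -> new chain.
Insert 518: h=3, bucket 3 empty -> new chain.
Insert 157: h=2, bucket 2 nonempty -> append to chain.
Insert 101: h=2, bucket 2 nonempty -> append to chain.
Final buckets:
0: _
1: _
2: 192 -> 157 -> 101
3: 518
4: _
5: _
6: _

1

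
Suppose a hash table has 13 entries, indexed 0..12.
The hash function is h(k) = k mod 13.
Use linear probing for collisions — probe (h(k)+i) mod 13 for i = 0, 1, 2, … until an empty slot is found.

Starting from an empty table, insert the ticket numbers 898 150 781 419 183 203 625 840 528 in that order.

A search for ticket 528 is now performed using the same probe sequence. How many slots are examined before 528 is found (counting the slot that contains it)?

Insert 898: h=1, slot 1 empty => index 1.
Insert 150: h=7, slot 7 empty => index 7.
Insert 781: h=1, slot 1 occupied => index 2.
Insert 419: h=3, slot 3 empty => index 3.
Insert 183: h=1, slots 1,2,3 occupied => index 4.
Insert 203: h=8, slot 8 empty => index 8.
Insert 625: h=1, slots 1,2,3,4 occupied => index 5.
Insert 840: h=8, slot 8 occupied => index 9.
Insert 528: h=8, slots 8,9 occupied => index 10.
Table: [_, 898, 781, 419, 183, 625, _, 150, 203, 840, 528, _, _]
Lookup 528: h=8, probe 8,9,10 → found at 10.

3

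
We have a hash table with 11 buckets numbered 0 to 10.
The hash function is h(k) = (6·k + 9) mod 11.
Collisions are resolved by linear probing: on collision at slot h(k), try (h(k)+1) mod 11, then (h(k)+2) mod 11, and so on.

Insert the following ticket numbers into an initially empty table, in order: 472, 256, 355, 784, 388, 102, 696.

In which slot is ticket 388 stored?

8

Insert 472: h=3, slot 3 empty => index 3.
Insert 256: h=5, slot 5 empty => index 5.
Insert 355: h=5, slot 5 occupied => index 6.
Insert 784: h=5, slots 5,6 occupied => index 7.
Insert 388: h=5, slots 5,6,7 occupied => index 8.
Insert 102: h=5, slots 5,6,7,8 occupied => index 9.
Insert 696: h=5, slots 5,6,7,8,9 occupied => index 10.
Table: [—, —, —, 472, —, 256, 355, 784, 388, 102, 696]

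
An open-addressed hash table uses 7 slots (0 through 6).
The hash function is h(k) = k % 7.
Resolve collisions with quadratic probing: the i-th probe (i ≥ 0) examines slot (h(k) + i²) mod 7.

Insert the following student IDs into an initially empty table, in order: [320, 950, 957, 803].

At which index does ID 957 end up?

320: h=5 -> slot 5
950: h=5, probe 5,6 -> slot 6
957: h=5, probe 5,6,2 -> slot 2
803: h=5, probe 5,6,2,0 -> slot 0
Table: [803, _, 957, _, _, 320, 950]

2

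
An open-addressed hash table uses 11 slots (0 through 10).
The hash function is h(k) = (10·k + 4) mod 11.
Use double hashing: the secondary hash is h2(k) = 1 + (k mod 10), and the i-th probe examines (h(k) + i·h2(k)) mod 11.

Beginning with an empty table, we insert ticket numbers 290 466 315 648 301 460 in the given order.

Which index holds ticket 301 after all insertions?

2

Insert 290: h=0, slot 0 empty => index 0.
Insert 466: h=0, h2=7, slot 0 occupied => index 7.
Insert 315: h=8, slot 8 empty => index 8.
Insert 648: h=5, slot 5 empty => index 5.
Insert 301: h=0, h2=2, slot 0 occupied => index 2.
Insert 460: h=6, slot 6 empty => index 6.
Table: [290, ∅, 301, ∅, ∅, 648, 460, 466, 315, ∅, ∅]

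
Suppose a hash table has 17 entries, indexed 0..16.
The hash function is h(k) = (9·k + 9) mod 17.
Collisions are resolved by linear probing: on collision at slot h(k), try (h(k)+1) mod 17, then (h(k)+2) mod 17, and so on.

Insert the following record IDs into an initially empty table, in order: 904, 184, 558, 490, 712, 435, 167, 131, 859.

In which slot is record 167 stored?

3

904: h=2 → slot 2
184: h=16 → slot 16
558: h=16, probe 16,0 → slot 0
490: h=16, probe 16,0,1 → slot 1
712: h=8 → slot 8
435: h=14 → slot 14
167: h=16, probe 16,0,1,2,3 → slot 3
131: h=15 → slot 15
859: h=5 → slot 5
Table: [558, 490, 904, 167, -, 859, -, -, 712, -, -, -, -, -, 435, 131, 184]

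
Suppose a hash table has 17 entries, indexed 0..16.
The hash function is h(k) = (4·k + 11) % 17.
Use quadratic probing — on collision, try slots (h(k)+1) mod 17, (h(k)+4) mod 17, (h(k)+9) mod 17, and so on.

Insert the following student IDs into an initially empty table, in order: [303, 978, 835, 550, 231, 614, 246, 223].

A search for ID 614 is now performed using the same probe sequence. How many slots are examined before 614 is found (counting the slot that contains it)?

2

303: h=16 → slot 16
978: h=13 → slot 13
835: h=2 → slot 2
550: h=1 → slot 1
231: h=0 → slot 0
614: h=2, probe 2,3 → slot 3
246: h=9 → slot 9
223: h=2, probe 2,3,6 → slot 6
Table: [231, 550, 835, 614, _, _, 223, _, _, 246, _, _, _, 978, _, _, 303]
Lookup 614: h=2, probe 2,3 → found at 3.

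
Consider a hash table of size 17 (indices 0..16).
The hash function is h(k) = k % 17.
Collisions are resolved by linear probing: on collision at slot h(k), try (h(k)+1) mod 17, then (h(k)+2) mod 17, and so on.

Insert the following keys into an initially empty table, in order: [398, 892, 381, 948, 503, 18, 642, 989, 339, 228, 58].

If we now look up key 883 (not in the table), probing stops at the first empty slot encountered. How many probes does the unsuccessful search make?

2

398 hashes to 7; slot 7 is free => place at 7.
892 hashes to 8; slot 8 is free => place at 8.
381 hashes to 7; 7,8 taken => place at 9.
948 hashes to 13; slot 13 is free => place at 13.
503 hashes to 10; slot 10 is free => place at 10.
18 hashes to 1; slot 1 is free => place at 1.
642 hashes to 13; 13 taken => place at 14.
989 hashes to 3; slot 3 is free => place at 3.
339 hashes to 16; slot 16 is free => place at 16.
228 hashes to 7; 7,8,9,10 taken => place at 11.
58 hashes to 7; 7,8,9,10,11 taken => place at 12.
Table: [-, 18, -, 989, -, -, -, 398, 892, 381, 503, 228, 58, 948, 642, -, 339]
Lookup 883: h=16, probe 16,0 → slot 0 empty, not found.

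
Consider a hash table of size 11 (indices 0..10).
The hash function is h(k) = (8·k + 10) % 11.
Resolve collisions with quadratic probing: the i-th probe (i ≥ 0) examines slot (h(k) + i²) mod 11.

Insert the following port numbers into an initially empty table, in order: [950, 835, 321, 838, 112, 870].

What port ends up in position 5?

838

950 hashes to 9; slot 9 is free => place at 9.
835 hashes to 2; slot 2 is free => place at 2.
321 hashes to 4; slot 4 is free => place at 4.
838 hashes to 4; 4 taken => place at 5.
112 hashes to 4; 4,5 taken => place at 8.
870 hashes to 7; slot 7 is free => place at 7.
Table: [—, —, 835, —, 321, 838, —, 870, 112, 950, —]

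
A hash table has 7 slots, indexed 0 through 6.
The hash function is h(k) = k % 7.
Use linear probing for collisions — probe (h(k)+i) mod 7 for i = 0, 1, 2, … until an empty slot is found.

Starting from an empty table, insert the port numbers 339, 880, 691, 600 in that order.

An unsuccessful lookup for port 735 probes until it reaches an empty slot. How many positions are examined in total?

339: h=3 => slot 3
880: h=5 => slot 5
691: h=5, probe 5,6 => slot 6
600: h=5, probe 5,6,0 => slot 0
Table: [600, -, -, 339, -, 880, 691]
Lookup 735: h=0, probe 0,1 → slot 1 empty, not found.

2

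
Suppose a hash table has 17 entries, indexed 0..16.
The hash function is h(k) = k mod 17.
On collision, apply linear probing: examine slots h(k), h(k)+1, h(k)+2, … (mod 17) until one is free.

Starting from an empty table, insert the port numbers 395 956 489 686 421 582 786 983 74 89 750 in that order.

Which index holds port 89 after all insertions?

10

395: h=4 → slot 4
956: h=4, probe 4,5 → slot 5
489: h=13 → slot 13
686: h=6 → slot 6
421: h=13, probe 13,14 → slot 14
582: h=4, probe 4,5,6,7 → slot 7
786: h=4, probe 4,5,6,7,8 → slot 8
983: h=14, probe 14,15 → slot 15
74: h=6, probe 6,7,8,9 → slot 9
89: h=4, probe 4,5,6,7,8,9,10 → slot 10
750: h=2 → slot 2
Table: [—, —, 750, —, 395, 956, 686, 582, 786, 74, 89, —, —, 489, 421, 983, —]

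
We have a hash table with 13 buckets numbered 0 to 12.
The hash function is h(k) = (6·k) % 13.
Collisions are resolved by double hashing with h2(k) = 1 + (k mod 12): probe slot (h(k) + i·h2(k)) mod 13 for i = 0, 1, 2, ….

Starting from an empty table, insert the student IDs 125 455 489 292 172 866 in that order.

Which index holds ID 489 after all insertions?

6

125 hashes to 9; slot 9 is free -> place at 9.
455 hashes to 0; slot 0 is free -> place at 0.
489 hashes to 9, h2=10; 9 taken -> place at 6.
292 hashes to 10; slot 10 is free -> place at 10.
172 hashes to 5; slot 5 is free -> place at 5.
866 hashes to 9, h2=3; 9 taken -> place at 12.
Table: [455, ∅, ∅, ∅, ∅, 172, 489, ∅, ∅, 125, 292, ∅, 866]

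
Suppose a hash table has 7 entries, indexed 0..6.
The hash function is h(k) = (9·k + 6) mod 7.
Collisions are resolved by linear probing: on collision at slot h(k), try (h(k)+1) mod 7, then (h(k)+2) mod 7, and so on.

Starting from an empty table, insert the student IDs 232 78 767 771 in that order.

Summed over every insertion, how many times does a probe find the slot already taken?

3

232: h=1 -> slot 1
78: h=1, probe 1,2 -> slot 2
767: h=0 -> slot 0
771: h=1, probe 1,2,3 -> slot 3
Table: [767, 232, 78, 771, _, _, _]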